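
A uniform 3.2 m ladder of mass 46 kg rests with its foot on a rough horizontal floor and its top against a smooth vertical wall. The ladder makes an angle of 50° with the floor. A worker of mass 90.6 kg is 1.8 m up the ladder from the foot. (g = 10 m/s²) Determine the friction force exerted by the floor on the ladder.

Torques about the foot: N_wall · 3.2 sin 50° = 46×10×1.6 cos 50° + 90.6×10×1.8 cos 50° → N_wall = 620.62 N.
ΣF_x = 0: f_floor = N_wall = 620.62 N.

f ≈ 621 N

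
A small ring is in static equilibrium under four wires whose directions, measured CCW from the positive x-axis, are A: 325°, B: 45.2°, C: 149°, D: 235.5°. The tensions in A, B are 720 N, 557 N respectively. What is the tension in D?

Resolve: ΣF_x = 720 cos 325° + 557 cos 45.2° + T_C cos 149° + T_D cos 235.5° = 0.
        ΣF_y = 720 sin 325° + 557 sin 45.2° + T_C sin 149° + T_D sin 235.5° = 0.
The known terms sum to (982.3, -17.74) N, so -0.8572 T_C − 0.5664 T_D = -982.3 and 0.5150 T_C − 0.8241 T_D = 17.74.
Solving simultaneously: T_C = 821.1 N, T_D = 491.6 N.

T_D ≈ 492 N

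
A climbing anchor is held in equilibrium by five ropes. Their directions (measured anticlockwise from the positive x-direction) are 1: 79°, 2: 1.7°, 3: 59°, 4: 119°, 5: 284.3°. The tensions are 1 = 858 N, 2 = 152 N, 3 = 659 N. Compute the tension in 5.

T_5 ≈ 4950 N

Resolve: ΣF_x = 858 cos 79° + 152 cos 1.7° + 659 cos 59° + T_4 cos 119° + T_5 cos 284.3° = 0.
        ΣF_y = 858 sin 79° + 152 sin 1.7° + 659 sin 59° + T_4 sin 119° + T_5 sin 284.3° = 0.
The known terms sum to (655.1, 1412) N, so -0.4848 T_4 + 0.2470 T_5 = -655.1 and 0.8746 T_4 − 0.9690 T_5 = -1412.
Solving simultaneously: T_4 = 3875 N, T_5 = 4955 N.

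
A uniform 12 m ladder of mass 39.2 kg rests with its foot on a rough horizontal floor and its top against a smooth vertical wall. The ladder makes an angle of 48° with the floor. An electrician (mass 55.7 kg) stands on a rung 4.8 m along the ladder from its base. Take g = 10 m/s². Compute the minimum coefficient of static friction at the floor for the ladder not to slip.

ΣF_y = 0: N_floor = 39.2×10 + 55.7×10 = 949 N.
Torques about the foot: N_wall · 12 sin 48° = 39.2×10×6 cos 48° + 55.7×10×4.8 cos 48° → N_wall = 377.09 N.
ΣF_x = 0: f_floor = N_wall = 377.09 N.
μ_min = f_floor / N_floor = 377.09 / 949 = 0.3974.

μ_min ≈ 0.397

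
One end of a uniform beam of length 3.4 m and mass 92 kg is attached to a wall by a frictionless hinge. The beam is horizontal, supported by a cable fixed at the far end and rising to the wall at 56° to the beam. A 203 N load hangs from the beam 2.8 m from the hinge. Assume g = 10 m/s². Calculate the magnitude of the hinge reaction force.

|H| ≈ 652 N

Take torques about the hinge: T sin 56° · 3.4 = 92×10×1.7 + 203×2.8 = 2132.4 N·m.
So T = 2132.4 / (0.8290 × 3.4) = 756.51 N.
ΣF_x = 0: H_x = T cos 56° = 423.04 N.
ΣF_y = 0: H_y = (92×10 + 203) − T sin 56° = 1123 − 627.18 = 495.82 N.
|H| = √(H_x² + H_y²) = √((423.04)² + (495.82)²) = 651.77 N.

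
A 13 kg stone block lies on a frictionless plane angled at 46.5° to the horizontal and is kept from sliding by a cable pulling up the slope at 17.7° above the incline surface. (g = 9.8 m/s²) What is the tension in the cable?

Take axes along and perpendicular to the incline. Weight components: W sin 46.5° = 92.41 N down-slope, W cos 46.5° = 87.7 N into the surface.
Along incline: T cos 17.7° = W sin 46.5° → T = 97 N.
Perpendicular: N = W cos 46.5° − T sin 17.7° = 58.2 N.

T ≈ 97 N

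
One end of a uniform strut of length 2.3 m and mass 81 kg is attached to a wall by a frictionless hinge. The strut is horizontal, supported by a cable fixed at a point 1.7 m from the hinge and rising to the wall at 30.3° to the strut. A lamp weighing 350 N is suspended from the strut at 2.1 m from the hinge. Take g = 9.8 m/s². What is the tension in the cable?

Take torques about the hinge: T sin 30.3° · 1.7 = 81×9.8×1.15 + 350×2.1 = 1647.9 N·m.
So T = 1647.9 / (0.5045 × 1.7) = 1921.3 N.

T ≈ 1920 N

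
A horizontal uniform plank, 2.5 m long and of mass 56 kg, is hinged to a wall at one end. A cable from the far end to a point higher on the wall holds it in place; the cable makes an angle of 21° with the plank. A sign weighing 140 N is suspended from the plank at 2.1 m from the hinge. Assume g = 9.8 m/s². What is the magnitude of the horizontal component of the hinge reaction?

H_x ≈ 1020 N

Take torques about the hinge: T sin 21° · 2.5 = 56×9.8×1.25 + 140×2.1 = 980 N·m.
So T = 980 / (0.3584 × 2.5) = 1093.8 N.
ΣF_x = 0: H_x = T cos 21° = 1021.2 N.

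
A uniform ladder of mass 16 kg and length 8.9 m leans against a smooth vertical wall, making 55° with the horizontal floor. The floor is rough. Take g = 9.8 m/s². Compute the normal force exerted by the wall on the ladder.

N_wall ≈ 54.9 N

Torques about the foot: N_wall · 8.9 sin 55° = 16×9.8×4.45 cos 55° → N_wall = 54.896 N.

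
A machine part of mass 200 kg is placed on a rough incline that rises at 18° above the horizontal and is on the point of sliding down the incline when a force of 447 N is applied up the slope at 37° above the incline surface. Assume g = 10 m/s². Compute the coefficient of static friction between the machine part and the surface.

On the verge of sliding down the incline, friction is at its maximum μN and acts up the slope.
Perpendicular to incline: N = W cos 18° − P sin 37° = 1902 − 269 = 1633 N.
Along incline: P cos 37° + μN = W sin 18° → μ = (W sin 18° − P cos 37°) / N = 0.1598.

μ ≈ 0.160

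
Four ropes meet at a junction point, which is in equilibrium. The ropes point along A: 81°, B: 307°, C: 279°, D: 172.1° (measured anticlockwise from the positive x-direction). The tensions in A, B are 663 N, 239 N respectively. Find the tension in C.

T_C ≈ 516 N

Resolve: ΣF_x = 663 cos 81° + 239 cos 307° + T_C cos 279° + T_D cos 172.1° = 0.
        ΣF_y = 663 sin 81° + 239 sin 307° + T_C sin 279° + T_D sin 172.1° = 0.
The known terms sum to (247.5, 464) N, so 0.1564 T_C − 0.9905 T_D = -247.5 and -0.9877 T_C + 0.1374 T_D = -464.
Solving simultaneously: T_C = 515.9 N, T_D = 331.4 N.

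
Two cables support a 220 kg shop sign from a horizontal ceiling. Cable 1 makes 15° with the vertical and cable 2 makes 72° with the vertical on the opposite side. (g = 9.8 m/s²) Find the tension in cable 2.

T_2 ≈ 559 N

Angles from the horizontal: cable 1 is 90° − 15° = 75°, cable 2 is 90° − 72° = 18°.
Weight W = 220 × 9.8 = 2156 N acts straight down.
Horizontal: T_1 cos 75° = T_2 cos 18°  →  T_1 = 3.675 T_2.
Vertical: T_1 sin 75° + T_2 sin 18° = 2156.
Substituting the horizontal relation into the vertical equation gives 3.858 T_2 = 2156, so T_2 = 558.8 N.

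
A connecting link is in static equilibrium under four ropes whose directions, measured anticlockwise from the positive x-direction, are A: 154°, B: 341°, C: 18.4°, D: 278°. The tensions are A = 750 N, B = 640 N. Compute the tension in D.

Resolve: ΣF_x = 750 cos 154° + 640 cos 341° + T_C cos 18.4° + T_D cos 278° = 0.
        ΣF_y = 750 sin 154° + 640 sin 341° + T_C sin 18.4° + T_D sin 278° = 0.
The known terms sum to (-68.96, 120.4) N, so 0.9489 T_C + 0.1392 T_D = 68.96 and 0.3156 T_C − 0.9903 T_D = -120.4.
Solving simultaneously: T_C = 52.39 N, T_D = 138.3 N.

T_D ≈ 138 N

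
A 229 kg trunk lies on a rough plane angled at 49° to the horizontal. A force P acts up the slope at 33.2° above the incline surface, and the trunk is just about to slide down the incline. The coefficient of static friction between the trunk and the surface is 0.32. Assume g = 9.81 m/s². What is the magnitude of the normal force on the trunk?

N ≈ 461 N

On the verge of sliding down the incline, friction equals μN and acts up the slope.
Perpendicular: N + P sin 33.2° = W cos 49° = 1474 N.
Along incline: P cos 33.2° + μN = W sin 49° with W sin 49° = 1695 N.
Solving the pair for P and N: P = 1850 N, N = 460.9 N (and f = μN = 147.5 N).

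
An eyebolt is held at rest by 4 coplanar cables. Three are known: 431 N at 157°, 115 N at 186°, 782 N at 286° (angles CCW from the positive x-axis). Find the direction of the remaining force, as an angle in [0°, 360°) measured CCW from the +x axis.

Sum the known components: ΣF_x = -295.6 N, ΣF_y = -595.3 N.
For equilibrium the remaining force must supply (−ΣF_x, −ΣF_y) = (295.6, 595.3) N.
Magnitude = √((295.6)² + (595.3)²) = 664.7 N; direction = atan2(595.3, 295.6) = 63.6°.

θ ≈ 63.6°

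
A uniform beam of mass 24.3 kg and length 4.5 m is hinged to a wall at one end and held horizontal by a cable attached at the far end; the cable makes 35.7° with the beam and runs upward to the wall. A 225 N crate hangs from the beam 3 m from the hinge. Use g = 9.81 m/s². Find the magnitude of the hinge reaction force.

|H| ≈ 422 N

Take torques about the hinge: T sin 35.7° · 4.5 = 24.3×9.81×2.25 + 225×3 = 1211.4 N·m.
So T = 1211.4 / (0.5835 × 4.5) = 461.31 N.
ΣF_x = 0: H_x = T cos 35.7° = 374.62 N.
ΣF_y = 0: H_y = (24.3×9.81 + 225) − T sin 35.7° = 463.38 − 269.19 = 194.19 N.
|H| = √(H_x² + H_y²) = √((374.62)² + (194.19)²) = 421.96 N.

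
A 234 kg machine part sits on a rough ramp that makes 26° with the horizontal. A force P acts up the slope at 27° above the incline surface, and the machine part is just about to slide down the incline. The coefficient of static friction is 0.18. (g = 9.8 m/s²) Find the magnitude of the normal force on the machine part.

On the verge of sliding down the incline, friction equals μN and acts up the slope.
Perpendicular: N + P sin 27° = W cos 26° = 2061 N.
Along incline: P cos 27° + μN = W sin 26° with W sin 26° = 1005 N.
Solving the pair for P and N: P = 783.7 N, N = 1705 N (and f = μN = 307 N).

N ≈ 1710 N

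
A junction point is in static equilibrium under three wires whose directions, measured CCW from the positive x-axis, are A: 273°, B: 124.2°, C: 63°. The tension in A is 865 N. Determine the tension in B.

Resolve: ΣF_x = 865 cos 273° + T_B cos 124.2° + T_C cos 63° = 0.
        ΣF_y = 865 sin 273° + T_B sin 124.2° + T_C sin 63° = 0.
The known terms sum to (45.27, -863.8) N, so -0.5621 T_B + 0.4540 T_C = -45.27 and 0.8271 T_B + 0.8910 T_C = 863.8.
Solving simultaneously: T_B = 493.5 N, T_C = 511.3 N.

T_B ≈ 494 N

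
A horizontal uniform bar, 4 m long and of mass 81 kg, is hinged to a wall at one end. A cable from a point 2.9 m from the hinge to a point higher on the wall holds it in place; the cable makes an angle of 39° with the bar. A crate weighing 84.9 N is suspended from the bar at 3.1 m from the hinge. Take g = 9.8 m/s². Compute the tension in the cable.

T ≈ 1010 N

Take torques about the hinge: T sin 39° · 2.9 = 81×9.8×2 + 84.9×3.1 = 1850.8 N·m.
So T = 1850.8 / (0.6293 × 2.9) = 1014.1 N.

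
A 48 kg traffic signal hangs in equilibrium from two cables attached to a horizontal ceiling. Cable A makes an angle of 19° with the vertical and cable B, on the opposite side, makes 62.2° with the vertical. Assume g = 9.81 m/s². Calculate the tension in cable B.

Angles from the horizontal: cable A is 90° − 19° = 71°, cable B is 90° − 62.2° = 27.8°.
Weight W = 48 × 9.81 = 470.9 N acts straight down.
Horizontal: T_A cos 71° = T_B cos 27.8°  →  T_A = 2.717 T_B.
Vertical: T_A sin 71° + T_B sin 27.8° = 470.9.
Substituting the horizontal relation into the vertical equation gives 3.035 T_B = 470.9, so T_B = 155.1 N.

T_B ≈ 155 N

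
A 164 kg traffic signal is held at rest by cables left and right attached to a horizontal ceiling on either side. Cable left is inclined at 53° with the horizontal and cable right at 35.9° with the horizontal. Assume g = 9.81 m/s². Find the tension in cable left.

T_left ≈ 1300 N

Weight W = 164 × 9.81 = 1609 N acts straight down.
Horizontal: T_left cos 53° = T_right cos 35.9°  →  T_right = 0.7429 T_left.
Vertical: T_left sin 53° + T_right sin 35.9° = 1609.
Substituting the horizontal relation into the vertical equation gives 1.234 T_left = 1609, so T_left = 1303 N.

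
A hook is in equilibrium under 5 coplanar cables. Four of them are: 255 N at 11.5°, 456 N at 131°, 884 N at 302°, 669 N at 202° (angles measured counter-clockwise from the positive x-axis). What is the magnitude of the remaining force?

Sum the known components: ΣF_x = -201.1 N, ΣF_y = -605.3 N.
For equilibrium the remaining force must supply (−ΣF_x, −ΣF_y) = (201.1, 605.3) N.
Magnitude = √((201.1)² + (605.3)²) = 637.8 N; direction = atan2(605.3, 201.1) = 71.6°.

F ≈ 638 N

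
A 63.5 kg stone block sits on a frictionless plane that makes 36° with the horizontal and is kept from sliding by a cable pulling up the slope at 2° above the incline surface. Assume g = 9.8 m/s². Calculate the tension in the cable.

T ≈ 366 N

Take axes along and perpendicular to the incline. Weight components: W sin 36° = 365.8 N down-slope, W cos 36° = 503.5 N into the surface.
Along incline: T cos 2° = W sin 36° → T = 366 N.
Perpendicular: N = W cos 36° − T sin 2° = 490.7 N.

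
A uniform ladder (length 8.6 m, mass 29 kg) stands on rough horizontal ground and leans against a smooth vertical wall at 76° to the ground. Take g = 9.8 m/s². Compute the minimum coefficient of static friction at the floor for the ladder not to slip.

ΣF_y = 0: N_floor = 29×9.8 = 284.2 N.
Torques about the foot: N_wall · 8.6 sin 76° = 29×9.8×4.3 cos 76° → N_wall = 35.43 N.
ΣF_x = 0: f_floor = N_wall = 35.43 N.
μ_min = f_floor / N_floor = 35.43 / 284.2 = 0.1247.

μ_min ≈ 0.125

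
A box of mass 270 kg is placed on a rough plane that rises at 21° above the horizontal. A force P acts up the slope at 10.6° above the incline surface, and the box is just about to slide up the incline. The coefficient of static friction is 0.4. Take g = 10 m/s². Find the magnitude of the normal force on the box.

N ≈ 2180 N

On the verge of sliding up the incline, friction equals μN and acts down the slope.
Perpendicular: N + P sin 10.6° = W cos 21° = 2521 N.
Along incline: P cos 10.6° = W sin 21° + μN  with W sin 21° = 967.6 N.
Solving the pair for P and N: P = 1870 N, N = 2177 N (and f = μN = 870.7 N).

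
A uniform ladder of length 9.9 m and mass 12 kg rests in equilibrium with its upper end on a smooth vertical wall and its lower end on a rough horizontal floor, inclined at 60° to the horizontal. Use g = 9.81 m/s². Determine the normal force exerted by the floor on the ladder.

ΣF_y = 0: N_floor = 12×9.81 = 117.72 N.

N_floor ≈ 118 N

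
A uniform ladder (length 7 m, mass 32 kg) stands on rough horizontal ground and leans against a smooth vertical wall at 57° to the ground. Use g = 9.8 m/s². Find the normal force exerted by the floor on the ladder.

ΣF_y = 0: N_floor = 32×9.8 = 313.6 N.

N_floor ≈ 314 N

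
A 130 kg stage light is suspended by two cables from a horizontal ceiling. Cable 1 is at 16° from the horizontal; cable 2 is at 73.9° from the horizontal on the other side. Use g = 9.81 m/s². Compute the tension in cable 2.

Weight W = 130 × 9.81 = 1275 N acts straight down.
Horizontal: T_1 cos 16° = T_2 cos 73.9°  →  T_1 = 0.2885 T_2.
Vertical: T_1 sin 16° + T_2 sin 73.9° = 1275.
Substituting the horizontal relation into the vertical equation gives 1.04 T_2 = 1275, so T_2 = 1226 N.

T_2 ≈ 1230 N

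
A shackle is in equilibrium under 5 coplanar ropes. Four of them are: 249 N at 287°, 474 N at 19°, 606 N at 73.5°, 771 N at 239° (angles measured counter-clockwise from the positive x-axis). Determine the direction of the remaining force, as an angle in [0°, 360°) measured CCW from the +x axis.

Sum the known components: ΣF_x = 296 N, ΣF_y = -163.6 N.
For equilibrium the remaining force must supply (−ΣF_x, −ΣF_y) = (-296, 163.6) N.
Magnitude = √((-296)² + (163.6)²) = 338.2 N; direction = atan2(163.6, -296) = 151.1°.

θ ≈ 151°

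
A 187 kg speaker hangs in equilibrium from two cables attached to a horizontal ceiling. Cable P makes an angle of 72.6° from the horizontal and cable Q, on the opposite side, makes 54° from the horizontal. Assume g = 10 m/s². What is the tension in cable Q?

Weight W = 187 × 10 = 1870 N acts straight down.
Horizontal: T_P cos 72.6° = T_Q cos 54°  →  T_P = 1.966 T_Q.
Vertical: T_P sin 72.6° + T_Q sin 54° = 1870.
Substituting the horizontal relation into the vertical equation gives 2.685 T_Q = 1870, so T_Q = 696.6 N.

T_Q ≈ 697 N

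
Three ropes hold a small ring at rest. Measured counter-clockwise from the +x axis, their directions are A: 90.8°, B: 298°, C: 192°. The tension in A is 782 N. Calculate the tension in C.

Resolve: ΣF_x = 782 cos 90.8° + T_B cos 298° + T_C cos 192° = 0.
        ΣF_y = 782 sin 90.8° + T_B sin 298° + T_C sin 192° = 0.
The known terms sum to (-10.92, 781.9) N, so 0.4695 T_B − 0.9781 T_C = 10.92 and -0.8829 T_B − 0.2079 T_C = -781.9.
Solving simultaneously: T_B = 798 N, T_C = 371.9 N.

T_C ≈ 372 N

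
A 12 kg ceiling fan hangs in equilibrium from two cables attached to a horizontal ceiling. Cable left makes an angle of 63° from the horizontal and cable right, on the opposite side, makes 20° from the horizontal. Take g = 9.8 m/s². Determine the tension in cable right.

Weight W = 12 × 9.8 = 117.6 N acts straight down.
Horizontal: T_left cos 63° = T_right cos 20°  →  T_left = 2.07 T_right.
Vertical: T_left sin 63° + T_right sin 20° = 117.6.
Substituting the horizontal relation into the vertical equation gives 2.186 T_right = 117.6, so T_right = 53.79 N.

T_right ≈ 53.8 N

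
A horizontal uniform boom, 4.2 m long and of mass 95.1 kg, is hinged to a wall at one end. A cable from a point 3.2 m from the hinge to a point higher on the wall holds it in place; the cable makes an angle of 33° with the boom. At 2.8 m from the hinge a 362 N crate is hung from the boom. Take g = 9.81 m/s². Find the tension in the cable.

T ≈ 1710 N

Take torques about the hinge: T sin 33° · 3.2 = 95.1×9.81×2.1 + 362×2.8 = 2972.8 N·m.
So T = 2972.8 / (0.5446 × 3.2) = 1705.7 N.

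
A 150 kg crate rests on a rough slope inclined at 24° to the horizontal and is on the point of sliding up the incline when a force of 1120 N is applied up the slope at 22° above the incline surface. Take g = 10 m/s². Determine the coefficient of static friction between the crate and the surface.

μ ≈ 0.451

On the verge of sliding up the incline, friction is at its maximum μN and acts down the slope.
Perpendicular to incline: N = W cos 24° − P sin 22° = 1370 − 419.6 = 950.8 N.
Along incline: P cos 22° − μN = W sin 24° → μ = −(W sin 24° − P cos 22°) / N = 0.4505.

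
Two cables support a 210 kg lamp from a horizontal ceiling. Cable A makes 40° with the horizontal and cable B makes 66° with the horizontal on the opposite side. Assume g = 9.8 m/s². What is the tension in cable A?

Weight W = 210 × 9.8 = 2058 N acts straight down.
Horizontal: T_A cos 40° = T_B cos 66°  →  T_B = 1.883 T_A.
Vertical: T_A sin 40° + T_B sin 66° = 2058.
Substituting the horizontal relation into the vertical equation gives 2.363 T_A = 2058, so T_A = 870.8 N.

T_A ≈ 871 N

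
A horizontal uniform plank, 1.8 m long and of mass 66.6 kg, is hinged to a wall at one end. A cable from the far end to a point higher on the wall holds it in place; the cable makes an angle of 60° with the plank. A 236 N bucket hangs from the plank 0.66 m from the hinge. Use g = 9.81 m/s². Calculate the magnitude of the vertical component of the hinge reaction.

|H_y| ≈ 476 N

Take torques about the hinge: T sin 60° · 1.8 = 66.6×9.81×0.9 + 236×0.66 = 743.77 N·m.
So T = 743.77 / (0.8660 × 1.8) = 477.13 N.
ΣF_y = 0: H_y = (66.6×9.81 + 236) − T sin 60° = 889.35 − 413.21 = 476.14 N.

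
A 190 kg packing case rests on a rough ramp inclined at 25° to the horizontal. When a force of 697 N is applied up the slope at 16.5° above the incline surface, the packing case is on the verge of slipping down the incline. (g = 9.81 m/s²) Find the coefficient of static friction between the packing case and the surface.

μ ≈ 0.0801

On the verge of sliding down the incline, friction is at its maximum μN and acts up the slope.
Perpendicular to incline: N = W cos 25° − P sin 16.5° = 1689 − 198 = 1491 N.
Along incline: P cos 16.5° + μN = W sin 25° → μ = (W sin 25° − P cos 16.5°) / N = 0.08008.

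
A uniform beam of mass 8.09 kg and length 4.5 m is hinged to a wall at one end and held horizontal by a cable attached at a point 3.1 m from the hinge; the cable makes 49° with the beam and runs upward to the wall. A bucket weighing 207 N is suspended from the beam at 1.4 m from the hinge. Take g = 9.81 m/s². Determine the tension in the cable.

Take torques about the hinge: T sin 49° · 3.1 = 8.09×9.81×2.25 + 207×1.4 = 468.37 N·m.
So T = 468.37 / (0.7547 × 3.1) = 200.19 N.

T ≈ 200 N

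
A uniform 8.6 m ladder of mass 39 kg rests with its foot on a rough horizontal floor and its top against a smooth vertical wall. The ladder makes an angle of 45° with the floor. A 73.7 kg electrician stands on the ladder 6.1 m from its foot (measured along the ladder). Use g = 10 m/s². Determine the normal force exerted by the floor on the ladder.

ΣF_y = 0: N_floor = 39×10 + 73.7×10 = 1127 N.

N_floor ≈ 1130 N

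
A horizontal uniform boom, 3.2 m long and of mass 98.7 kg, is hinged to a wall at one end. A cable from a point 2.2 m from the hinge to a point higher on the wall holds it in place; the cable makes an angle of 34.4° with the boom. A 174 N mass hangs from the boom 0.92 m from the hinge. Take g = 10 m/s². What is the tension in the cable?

T ≈ 1400 N

Take torques about the hinge: T sin 34.4° · 2.2 = 98.7×10×1.6 + 174×0.92 = 1739.3 N·m.
So T = 1739.3 / (0.5650 × 2.2) = 1399.3 N.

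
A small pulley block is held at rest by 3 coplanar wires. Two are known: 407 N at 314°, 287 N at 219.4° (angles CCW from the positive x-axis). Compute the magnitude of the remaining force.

Sum the known components: ΣF_x = 60.95 N, ΣF_y = -474.9 N.
For equilibrium the remaining force must supply (−ΣF_x, −ΣF_y) = (-60.95, 474.9) N.
Magnitude = √((-60.95)² + (474.9)²) = 478.8 N; direction = atan2(474.9, -60.95) = 97.3°.

F ≈ 479 N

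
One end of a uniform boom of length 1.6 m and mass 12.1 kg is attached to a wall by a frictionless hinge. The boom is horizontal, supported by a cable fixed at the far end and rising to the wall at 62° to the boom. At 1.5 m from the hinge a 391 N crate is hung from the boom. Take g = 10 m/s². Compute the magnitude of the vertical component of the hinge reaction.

|H_y| ≈ 84.9 N

Take torques about the hinge: T sin 62° · 1.6 = 12.1×10×0.8 + 391×1.5 = 683.3 N·m.
So T = 683.3 / (0.8829 × 1.6) = 483.68 N.
ΣF_y = 0: H_y = (12.1×10 + 391) − T sin 62° = 512 − 427.06 = 84.938 N.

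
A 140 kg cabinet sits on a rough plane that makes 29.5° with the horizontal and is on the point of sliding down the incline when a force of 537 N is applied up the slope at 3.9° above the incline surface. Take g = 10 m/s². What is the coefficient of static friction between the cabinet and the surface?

On the verge of sliding down the incline, friction is at its maximum μN and acts up the slope.
Perpendicular to incline: N = W cos 29.5° − P sin 3.9° = 1218 − 36.52 = 1182 N.
Along incline: P cos 3.9° + μN = W sin 29.5° → μ = (W sin 29.5° − P cos 3.9°) / N = 0.13.

μ ≈ 0.130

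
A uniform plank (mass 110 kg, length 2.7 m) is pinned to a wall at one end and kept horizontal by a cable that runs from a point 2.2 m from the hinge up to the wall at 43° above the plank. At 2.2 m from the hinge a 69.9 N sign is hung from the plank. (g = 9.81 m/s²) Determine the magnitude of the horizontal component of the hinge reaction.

Take torques about the hinge: T sin 43° · 2.2 = 110×9.81×1.35 + 69.9×2.2 = 1610.6 N·m.
So T = 1610.6 / (0.6820 × 2.2) = 1073.4 N.
ΣF_x = 0: H_x = T cos 43° = 785.05 N.

H_x ≈ 785 N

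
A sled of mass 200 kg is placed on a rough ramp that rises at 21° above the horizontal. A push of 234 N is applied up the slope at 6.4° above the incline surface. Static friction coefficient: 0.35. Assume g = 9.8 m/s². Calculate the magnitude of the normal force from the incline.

N ≈ 1800 N

Axes along / perpendicular to the incline. W sin 21° = 702.4 N down-slope; W cos 21° = 1830 N into the surface.
Perpendicular: N = W cos 21° − P sin 6.4° = 1830 − 26.08 = 1804 N.
Along incline: P cos 6.4° + f = W sin 21° (friction acts up-slope) → f = 702.4 − 232.5 = 469.9 N.
|f| = 469.9 N ≤ μN = 631.3 N, so the sled is indeed static.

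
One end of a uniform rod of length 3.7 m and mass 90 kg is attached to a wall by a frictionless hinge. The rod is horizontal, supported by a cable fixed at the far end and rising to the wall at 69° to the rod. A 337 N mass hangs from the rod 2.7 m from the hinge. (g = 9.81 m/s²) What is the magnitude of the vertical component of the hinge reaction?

|H_y| ≈ 533 N

Take torques about the hinge: T sin 69° · 3.7 = 90×9.81×1.85 + 337×2.7 = 2543.3 N·m.
So T = 2543.3 / (0.9336 × 3.7) = 736.27 N.
ΣF_y = 0: H_y = (90×9.81 + 337) − T sin 69° = 1219.9 − 687.37 = 532.53 N.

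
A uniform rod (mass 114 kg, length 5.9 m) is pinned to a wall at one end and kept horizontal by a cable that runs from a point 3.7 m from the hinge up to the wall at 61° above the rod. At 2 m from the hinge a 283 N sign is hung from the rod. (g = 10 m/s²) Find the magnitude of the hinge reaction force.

Take torques about the hinge: T sin 61° · 3.7 = 114×10×2.95 + 283×2 = 3929 N·m.
So T = 3929 / (0.8746 × 3.7) = 1214.1 N.
ΣF_x = 0: H_x = T cos 61° = 588.62 N.
ΣF_y = 0: H_y = (114×10 + 283) − T sin 61° = 1423 − 1061.9 = 361.11 N.
|H| = √(H_x² + H_y²) = √((588.62)² + (361.11)²) = 690.56 N.

|H| ≈ 691 N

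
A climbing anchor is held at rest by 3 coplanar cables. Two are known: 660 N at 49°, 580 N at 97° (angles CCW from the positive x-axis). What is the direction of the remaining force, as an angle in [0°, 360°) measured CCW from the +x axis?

θ ≈ 251°

Sum the known components: ΣF_x = 362.3 N, ΣF_y = 1074 N.
For equilibrium the remaining force must supply (−ΣF_x, −ΣF_y) = (-362.3, -1074) N.
Magnitude = √((-362.3)² + (-1074)²) = 1133 N; direction = atan2(-1074, -362.3) = 251.4°.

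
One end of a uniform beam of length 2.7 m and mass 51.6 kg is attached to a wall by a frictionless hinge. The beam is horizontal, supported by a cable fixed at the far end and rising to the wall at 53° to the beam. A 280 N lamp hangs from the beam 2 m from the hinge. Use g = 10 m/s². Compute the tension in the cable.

T ≈ 583 N

Take torques about the hinge: T sin 53° · 2.7 = 51.6×10×1.35 + 280×2 = 1256.6 N·m.
So T = 1256.6 / (0.7986 × 2.7) = 582.75 N.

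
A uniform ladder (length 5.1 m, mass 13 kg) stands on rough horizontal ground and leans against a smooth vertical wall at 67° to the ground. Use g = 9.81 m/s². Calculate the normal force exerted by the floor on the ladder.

N_floor ≈ 128 N

ΣF_y = 0: N_floor = 13×9.81 = 127.53 N.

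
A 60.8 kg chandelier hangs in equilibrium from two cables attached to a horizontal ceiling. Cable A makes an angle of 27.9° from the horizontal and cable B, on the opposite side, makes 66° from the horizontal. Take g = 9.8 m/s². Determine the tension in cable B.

T_B ≈ 528 N

Weight W = 60.8 × 9.8 = 595.8 N acts straight down.
Horizontal: T_A cos 27.9° = T_B cos 66°  →  T_A = 0.4602 T_B.
Vertical: T_A sin 27.9° + T_B sin 66° = 595.8.
Substituting the horizontal relation into the vertical equation gives 1.129 T_B = 595.8, so T_B = 527.8 N.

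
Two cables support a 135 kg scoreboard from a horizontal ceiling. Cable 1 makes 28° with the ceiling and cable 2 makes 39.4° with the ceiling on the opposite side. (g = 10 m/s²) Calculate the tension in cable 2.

T_2 ≈ 1290 N

Weight W = 135 × 10 = 1350 N acts straight down.
Horizontal: T_1 cos 28° = T_2 cos 39.4°  →  T_1 = 0.8752 T_2.
Vertical: T_1 sin 28° + T_2 sin 39.4° = 1350.
Substituting the horizontal relation into the vertical equation gives 1.046 T_2 = 1350, so T_2 = 1291 N.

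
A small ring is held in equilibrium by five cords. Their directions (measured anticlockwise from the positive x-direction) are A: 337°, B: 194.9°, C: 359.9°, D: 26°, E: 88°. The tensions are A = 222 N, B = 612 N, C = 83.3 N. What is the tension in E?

Resolve: ΣF_x = 222 cos 337° + 612 cos 194.9° + 83.3 cos 359.9° + T_D cos 26° + T_E cos 88° = 0.
        ΣF_y = 222 sin 337° + 612 sin 194.9° + 83.3 sin 359.9° + T_D sin 26° + T_E sin 88° = 0.
The known terms sum to (-303.8, -244.3) N, so 0.8988 T_D + 0.0349 T_E = 303.8 and 0.4384 T_D + 0.9994 T_E = 244.3.
Solving simultaneously: T_D = 334.2 N, T_E = 97.82 N.

T_E ≈ 97.8 N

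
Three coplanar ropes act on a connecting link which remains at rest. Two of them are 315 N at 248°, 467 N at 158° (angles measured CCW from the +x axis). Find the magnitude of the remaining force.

F ≈ 563 N

Sum the known components: ΣF_x = -551 N, ΣF_y = -117.1 N.
For equilibrium the remaining force must supply (−ΣF_x, −ΣF_y) = (551, 117.1) N.
Magnitude = √((551)² + (117.1)²) = 563.3 N; direction = atan2(117.1, 551) = 12.0°.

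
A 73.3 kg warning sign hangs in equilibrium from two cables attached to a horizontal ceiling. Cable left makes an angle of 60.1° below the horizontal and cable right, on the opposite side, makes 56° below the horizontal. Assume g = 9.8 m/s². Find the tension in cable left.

T_left ≈ 447 N

Weight W = 73.3 × 9.8 = 718.3 N acts straight down.
Horizontal: T_left cos 60.1° = T_right cos 56°  →  T_right = 0.8914 T_left.
Vertical: T_left sin 60.1° + T_right sin 56° = 718.3.
Substituting the horizontal relation into the vertical equation gives 1.606 T_left = 718.3, so T_left = 447.3 N.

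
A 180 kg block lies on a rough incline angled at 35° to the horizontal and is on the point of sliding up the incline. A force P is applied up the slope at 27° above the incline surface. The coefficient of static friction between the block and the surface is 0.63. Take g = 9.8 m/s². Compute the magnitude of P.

On the verge of sliding up the incline, friction equals μN and acts down the slope.
Perpendicular: N + P sin 27° = W cos 35° = 1445 N.
Along incline: P cos 27° = W sin 35° + μN  with W sin 35° = 1012 N.
Solving the pair for P and N: P = 1633 N, N = 703.6 N (and f = μN = 443.3 N).

P ≈ 1630 N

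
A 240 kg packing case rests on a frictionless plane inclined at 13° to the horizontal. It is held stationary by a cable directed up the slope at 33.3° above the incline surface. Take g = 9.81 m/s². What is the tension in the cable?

Take axes along and perpendicular to the incline. Weight components: W sin 13° = 529.6 N down-slope, W cos 13° = 2294 N into the surface.
Along incline: T cos 33.3° = W sin 13° → T = 633.7 N.
Perpendicular: N = W cos 13° − T sin 33.3° = 1946 N.

T ≈ 634 N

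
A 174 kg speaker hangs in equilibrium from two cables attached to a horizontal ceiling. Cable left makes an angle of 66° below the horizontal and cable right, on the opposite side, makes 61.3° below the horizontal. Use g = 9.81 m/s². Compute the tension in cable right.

Weight W = 174 × 9.81 = 1707 N acts straight down.
Horizontal: T_left cos 66° = T_right cos 61.3°  →  T_left = 1.181 T_right.
Vertical: T_left sin 66° + T_right sin 61.3° = 1707.
Substituting the horizontal relation into the vertical equation gives 1.956 T_right = 1707, so T_right = 872.8 N.

T_right ≈ 873 N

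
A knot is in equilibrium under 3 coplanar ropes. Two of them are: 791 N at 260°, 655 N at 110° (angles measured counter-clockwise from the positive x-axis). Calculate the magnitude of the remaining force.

Sum the known components: ΣF_x = -361.4 N, ΣF_y = -163.5 N.
For equilibrium the remaining force must supply (−ΣF_x, −ΣF_y) = (361.4, 163.5) N.
Magnitude = √((361.4)² + (163.5)²) = 396.6 N; direction = atan2(163.5, 361.4) = 24.3°.

F ≈ 397 N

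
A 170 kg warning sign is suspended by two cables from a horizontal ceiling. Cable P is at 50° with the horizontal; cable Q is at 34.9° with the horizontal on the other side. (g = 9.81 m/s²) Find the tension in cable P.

Weight W = 170 × 9.81 = 1668 N acts straight down.
Horizontal: T_P cos 50° = T_Q cos 34.9°  →  T_Q = 0.7837 T_P.
Vertical: T_P sin 50° + T_Q sin 34.9° = 1668.
Substituting the horizontal relation into the vertical equation gives 1.214 T_P = 1668, so T_P = 1373 N.

T_P ≈ 1370 N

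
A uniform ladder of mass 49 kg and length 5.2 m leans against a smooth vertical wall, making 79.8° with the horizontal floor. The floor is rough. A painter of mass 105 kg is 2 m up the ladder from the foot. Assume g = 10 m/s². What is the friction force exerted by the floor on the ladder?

f ≈ 117 N

Torques about the foot: N_wall · 5.2 sin 79.8° = 49×10×2.6 cos 79.8° + 105×10×2 cos 79.8° → N_wall = 116.75 N.
ΣF_x = 0: f_floor = N_wall = 116.75 N.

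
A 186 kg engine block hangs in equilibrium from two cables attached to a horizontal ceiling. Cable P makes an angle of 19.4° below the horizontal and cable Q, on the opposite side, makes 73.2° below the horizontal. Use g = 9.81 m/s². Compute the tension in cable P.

T_P ≈ 528 N

Weight W = 186 × 9.81 = 1825 N acts straight down.
Horizontal: T_P cos 19.4° = T_Q cos 73.2°  →  T_Q = 3.263 T_P.
Vertical: T_P sin 19.4° + T_Q sin 73.2° = 1825.
Substituting the horizontal relation into the vertical equation gives 3.456 T_P = 1825, so T_P = 527.9 N.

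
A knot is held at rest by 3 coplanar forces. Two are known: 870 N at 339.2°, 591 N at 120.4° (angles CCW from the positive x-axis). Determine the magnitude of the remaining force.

F ≈ 552 N

Sum the known components: ΣF_x = 514.2 N, ΣF_y = 200.8 N.
For equilibrium the remaining force must supply (−ΣF_x, −ΣF_y) = (-514.2, -200.8) N.
Magnitude = √((-514.2)² + (-200.8)²) = 552 N; direction = atan2(-200.8, -514.2) = 201.3°.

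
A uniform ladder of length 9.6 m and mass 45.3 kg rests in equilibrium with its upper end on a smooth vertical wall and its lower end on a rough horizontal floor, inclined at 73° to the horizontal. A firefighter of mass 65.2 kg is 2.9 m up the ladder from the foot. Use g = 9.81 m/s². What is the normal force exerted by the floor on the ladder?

ΣF_y = 0: N_floor = 45.3×9.81 + 65.2×9.81 = 1084 N.

N_floor ≈ 1080 N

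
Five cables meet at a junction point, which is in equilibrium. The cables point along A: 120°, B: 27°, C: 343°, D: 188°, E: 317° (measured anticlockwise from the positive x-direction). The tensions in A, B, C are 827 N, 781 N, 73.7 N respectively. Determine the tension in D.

Resolve: ΣF_x = 827 cos 120° + 781 cos 27° + 73.7 cos 343° + T_D cos 188° + T_E cos 317° = 0.
        ΣF_y = 827 sin 120° + 781 sin 27° + 73.7 sin 343° + T_D sin 188° + T_E sin 317° = 0.
The known terms sum to (352.9, 1049) N, so -0.9903 T_D + 0.7314 T_E = -352.9 and -0.1392 T_D − 0.6820 T_E = -1049.
Solving simultaneously: T_D = 1297 N, T_E = 1274 N.

T_D ≈ 1300 N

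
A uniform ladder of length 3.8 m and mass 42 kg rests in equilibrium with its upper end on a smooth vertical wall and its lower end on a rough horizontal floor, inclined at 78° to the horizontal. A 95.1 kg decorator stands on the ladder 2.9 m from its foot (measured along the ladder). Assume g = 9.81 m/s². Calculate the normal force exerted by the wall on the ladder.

N_wall ≈ 195 N

Torques about the foot: N_wall · 3.8 sin 78° = 42×9.81×1.9 cos 78° + 95.1×9.81×2.9 cos 78° → N_wall = 195.12 N.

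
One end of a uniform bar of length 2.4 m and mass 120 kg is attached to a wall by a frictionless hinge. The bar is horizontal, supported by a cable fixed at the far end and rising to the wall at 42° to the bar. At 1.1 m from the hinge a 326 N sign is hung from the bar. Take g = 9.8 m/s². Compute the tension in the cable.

Take torques about the hinge: T sin 42° · 2.4 = 120×9.8×1.2 + 326×1.1 = 1769.8 N·m.
So T = 1769.8 / (0.6691 × 2.4) = 1102.1 N.

T ≈ 1100 N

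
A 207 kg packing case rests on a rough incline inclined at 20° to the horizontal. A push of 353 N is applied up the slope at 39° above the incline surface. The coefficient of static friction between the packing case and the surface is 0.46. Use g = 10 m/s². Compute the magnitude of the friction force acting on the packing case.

Axes along / perpendicular to the incline. W sin 20° = 708 N down-slope; W cos 20° = 1945 N into the surface.
Perpendicular: N = W cos 20° − P sin 39° = 1945 − 222.2 = 1723 N.
Along incline: P cos 39° + f = W sin 20° (friction acts up-slope) → f = 708 − 274.3 = 433.6 N.
|f| = 433.6 N ≤ μN = 792.6 N, so the packing case is indeed static.

f ≈ 434 N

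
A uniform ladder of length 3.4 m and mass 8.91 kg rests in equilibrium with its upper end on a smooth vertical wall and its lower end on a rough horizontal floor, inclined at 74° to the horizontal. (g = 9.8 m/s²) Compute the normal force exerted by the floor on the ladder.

N_floor ≈ 87.3 N

ΣF_y = 0: N_floor = 8.91×9.8 = 87.318 N.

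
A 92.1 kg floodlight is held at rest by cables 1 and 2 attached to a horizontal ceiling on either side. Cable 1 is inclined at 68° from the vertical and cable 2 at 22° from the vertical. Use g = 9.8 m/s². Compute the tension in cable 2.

T_2 ≈ 837 N

Angles from the horizontal: cable 1 is 90° − 68° = 22°, cable 2 is 90° − 22° = 68°.
Weight W = 92.1 × 9.8 = 902.6 N acts straight down.
Horizontal: T_1 cos 22° = T_2 cos 68°  →  T_1 = 0.404 T_2.
Vertical: T_1 sin 22° + T_2 sin 68° = 902.6.
Substituting the horizontal relation into the vertical equation gives 1.079 T_2 = 902.6, so T_2 = 836.9 N.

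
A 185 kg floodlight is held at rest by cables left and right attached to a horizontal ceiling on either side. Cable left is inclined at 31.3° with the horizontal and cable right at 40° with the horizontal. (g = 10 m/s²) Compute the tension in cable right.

T_right ≈ 1670 N

Weight W = 185 × 10 = 1850 N acts straight down.
Horizontal: T_left cos 31.3° = T_right cos 40°  →  T_left = 0.8965 T_right.
Vertical: T_left sin 31.3° + T_right sin 40° = 1850.
Substituting the horizontal relation into the vertical equation gives 1.109 T_right = 1850, so T_right = 1669 N.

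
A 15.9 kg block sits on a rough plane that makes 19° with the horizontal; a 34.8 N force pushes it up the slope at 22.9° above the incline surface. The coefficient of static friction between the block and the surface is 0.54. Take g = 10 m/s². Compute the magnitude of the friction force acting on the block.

f ≈ 19.7 N

Axes along / perpendicular to the incline. W sin 19° = 51.77 N down-slope; W cos 19° = 150.3 N into the surface.
Perpendicular: N = W cos 19° − P sin 22.9° = 150.3 − 13.54 = 136.8 N.
Along incline: P cos 22.9° + f = W sin 19° (friction acts up-slope) → f = 51.77 − 32.06 = 19.71 N.
|f| = 19.71 N ≤ μN = 73.87 N, so the block is indeed static.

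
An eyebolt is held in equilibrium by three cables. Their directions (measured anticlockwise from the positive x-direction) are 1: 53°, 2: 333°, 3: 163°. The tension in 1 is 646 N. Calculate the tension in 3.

Resolve: ΣF_x = 646 cos 53° + T_2 cos 333° + T_3 cos 163° = 0.
        ΣF_y = 646 sin 53° + T_2 sin 333° + T_3 sin 163° = 0.
The known terms sum to (388.8, 515.9) N, so 0.8910 T_2 − 0.9563 T_3 = -388.8 and -0.4540 T_2 + 0.2924 T_3 = -515.9.
Solving simultaneously: T_2 = 3496 N, T_3 = 3664 N.

T_3 ≈ 3660 N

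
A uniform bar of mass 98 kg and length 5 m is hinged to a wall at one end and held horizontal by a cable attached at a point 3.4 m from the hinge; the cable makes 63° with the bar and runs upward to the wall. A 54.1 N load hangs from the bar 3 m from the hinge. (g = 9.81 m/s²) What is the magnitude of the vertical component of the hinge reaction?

|H_y| ≈ 261 N

Take torques about the hinge: T sin 63° · 3.4 = 98×9.81×2.5 + 54.1×3 = 2565.8 N·m.
So T = 2565.8 / (0.8910 × 3.4) = 846.94 N.
ΣF_y = 0: H_y = (98×9.81 + 54.1) − T sin 63° = 1015.5 − 754.63 = 260.85 N.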